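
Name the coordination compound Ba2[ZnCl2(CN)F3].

barium dichlorocyanotrifluorozincate(II)

The 2 barium counter-ions carry a total charge of +4, so each complex ion is 4−.
Ligand charges: 3×fluoro (-1 each), 1×cyano (-1 each), 2×chloro (-1 each); total -6. So Zn + (-6) = 4−, giving Zn = +2.
The complex ion is anionic, so zinc takes the -ate form zincate(II).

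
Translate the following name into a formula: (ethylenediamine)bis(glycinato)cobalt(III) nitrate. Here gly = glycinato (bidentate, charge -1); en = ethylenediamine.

[Co(en)(gly)2]NO3

Ligands: 2 glycinato (gly, -1), 1 ethylenediamine (en, neutral). Ligand charge sum = -2.
With Co in oxidation state +3, the complex ion is [Co...]^1+.
Charge balance with nitrate (-1) requires 1 complex ion per 1 nitrate.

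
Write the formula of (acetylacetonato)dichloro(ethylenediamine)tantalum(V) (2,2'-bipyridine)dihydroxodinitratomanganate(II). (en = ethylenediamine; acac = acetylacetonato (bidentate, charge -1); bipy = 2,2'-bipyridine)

[Ta(acac)Cl2(en)][Mn(bipy)(NO3)2(OH)2]

Cation [Ta…]: ligand charges -3, Ta(V) ⇒ ion charge 2+.
Anion [Mn…]: ligand charges -4, Mn(II) ⇒ ion charge 2−.
One 2+ cation balances one 2− anion.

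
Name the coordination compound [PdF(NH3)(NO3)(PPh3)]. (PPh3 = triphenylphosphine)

There is no counter-ion, so the complex is neutral overall.
Ligand charges: 1×fluoro (-1 each), 1×ammine (neutral), 1×nitrato (-1 each), 1×triphenylphosphine (neutral); total -2. So Pd + (-2) = 0, giving Pd = +2.
Ligands are named alphabetically: ammine before fluoro before nitrato before triphenylphosphine.

amminefluoronitrato(triphenylphosphine)palladium(II)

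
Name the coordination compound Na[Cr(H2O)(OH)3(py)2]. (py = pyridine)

sodium aquatrihydroxobis(pyridine)chromate(II)

The 1 sodium counter-ion carries a total charge of +1, so each complex ion is 1−.
Ligand charges: 1×aqua (neutral), 3×hydroxo (-1 each), 2×pyridine (neutral); total -3. So Cr + (-3) = 1−, giving Cr = +2.
Ligands are named alphabetically: aqua before hydroxo before pyridine.
The complex ion is anionic, so chromium takes the -ate form chromate(II).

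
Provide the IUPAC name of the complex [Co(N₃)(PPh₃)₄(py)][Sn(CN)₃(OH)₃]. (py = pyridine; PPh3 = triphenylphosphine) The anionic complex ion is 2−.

Both ions are complex: the cation is named first with the plain metal name, the anion second with the -ate form; each ion's ligands are alphabetised independently.
The complex anion is given as 2−; its ligand charges sum to -6, so Sn = +4.
A 1:1 salt means the cation carries the equal and opposite charge, 2+.
Cation: ligand charges sum to -1; for the ion to be 2+, Co = +3.

azido(pyridine)tetrakis(triphenylphosphine)cobalt(III) tricyanotrihydroxostannate(IV)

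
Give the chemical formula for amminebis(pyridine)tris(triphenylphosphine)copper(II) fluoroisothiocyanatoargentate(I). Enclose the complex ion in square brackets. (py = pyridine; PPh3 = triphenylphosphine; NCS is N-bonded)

Cation [Cu…]: ligand charges 0, Cu(II) ⇒ ion charge 2+.
Anion [Ag…]: ligand charges -2, Ag(I) ⇒ ion charge 1−.
One 2+ cation requires 2 of the 1− anion.

[Cu(NH3)(PPh3)3(py)2][AgF(NCS)]2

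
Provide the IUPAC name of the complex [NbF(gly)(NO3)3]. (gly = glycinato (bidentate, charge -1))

fluoro(glycinato)trinitratoniobium(V)

There is no counter-ion, so the complex is neutral overall.
Ligand charges: 1×glycinato (-1 each), 3×nitrato (-1 each), 1×fluoro (-1 each); total -5. So Nb + (-5) = 0, giving Nb = +5.
Ligands are named alphabetically: fluoro before glycinato before nitrato.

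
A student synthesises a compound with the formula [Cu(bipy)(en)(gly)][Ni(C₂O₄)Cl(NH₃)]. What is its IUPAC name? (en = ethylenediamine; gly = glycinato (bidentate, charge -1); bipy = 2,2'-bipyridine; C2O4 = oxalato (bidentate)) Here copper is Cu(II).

(2,2'-bipyridine)(ethylenediamine)(glycinato)copper(II) amminechlorooxalatonickelate(II)

Cu is given as +2; the cation's ligand charges sum to -1, so the complex cation is 1+.
A 1:1 salt means the anion carries the equal and opposite charge, 1−.
Anion: ligand charges sum to -3; for the ion to be 1−, Ni = +2.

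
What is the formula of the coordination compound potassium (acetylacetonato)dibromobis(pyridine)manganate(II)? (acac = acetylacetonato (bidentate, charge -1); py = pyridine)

Ligands: 2 bromo (Br, -1), 1 acetylacetonato (acac, -1), 2 pyridine (py, neutral). Ligand charge sum = -3.
Charge balance with potassium (+1) requires 1 complex ion per 1 potassium.

K[Mn(acac)Br2(py)2]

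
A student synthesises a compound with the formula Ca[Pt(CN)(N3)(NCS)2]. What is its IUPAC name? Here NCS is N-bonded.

calcium azidocyanodiisothiocyanatoplatinate(II)

The 1 calcium counter-ion carries a total charge of +2, so each complex ion is 2−.
Ligand charges: 1×azido (-1 each), 2×isothiocyanato (-1 each), 1×cyano (-1 each); total -4. So Pt + (-4) = 2−, giving Pt = +2.
Ligands are named alphabetically: azido before cyano before isothiocyanato.
The complex ion is anionic, so platinum takes the -ate form platinate(II).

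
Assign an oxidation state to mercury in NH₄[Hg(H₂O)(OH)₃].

1 ammonium outside the brackets (+1 each) → the complex ion is 1−.
Ligand charges: 1×H2O neutral; 3×OH = -3; sum -3.
Hg + (-3) = 1− ⇒ Hg is +2.

+2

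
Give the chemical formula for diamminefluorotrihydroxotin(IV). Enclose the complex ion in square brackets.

Ligands: 3 hydroxo (OH, -1), 2 ammine (NH3, neutral), 1 fluoro (F, -1). Ligand charge sum = -4.
With Sn in oxidation state +4, the complex ion is [Sn...].

[SnF(NH3)2(OH)3]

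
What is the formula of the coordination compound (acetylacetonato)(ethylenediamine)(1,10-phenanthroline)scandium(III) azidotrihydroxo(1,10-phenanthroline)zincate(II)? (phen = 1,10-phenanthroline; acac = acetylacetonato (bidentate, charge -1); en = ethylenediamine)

[Sc(acac)(en)(phen)][Zn(N3)(OH)3(phen)]

Cation [Sc…]: ligand charges -1, Sc(III) ⇒ ion charge 2+.
Anion [Zn…]: ligand charges -4, Zn(II) ⇒ ion charge 2−.
One 2+ cation balances one 2− anion.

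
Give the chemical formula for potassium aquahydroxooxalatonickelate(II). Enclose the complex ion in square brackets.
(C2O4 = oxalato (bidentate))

Ligands: 1 hydroxo (OH, -1), 1 aqua (H2O, neutral), 1 oxalato (C2O4, -2). Ligand charge sum = -3.
With Ni in oxidation state +2, the complex ion is [Ni...]^1−.
Charge balance with potassium (+1) requires 1 complex ion per 1 potassium.

K[Ni(C2O4)(H2O)(OH)]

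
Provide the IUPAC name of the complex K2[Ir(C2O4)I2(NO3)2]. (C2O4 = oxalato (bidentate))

The 2 potassium counter-ions carry a total charge of +2, so each complex ion is 2−.
Ligand charges: 2×nitrato (-1 each), 2×iodo (-1 each), 1×oxalato (-2 each); total -6. So Ir + (-6) = 2−, giving Ir = +4.
The complex ion is anionic, so iridium takes the -ate form iridate(IV).

potassium diiododinitratooxalatoiridate(IV)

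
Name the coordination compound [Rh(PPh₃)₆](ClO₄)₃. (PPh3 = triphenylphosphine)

The 3 perchlorate counter-ions carry a total charge of -3, so each complex ion is 3+.
Ligand charges: 6×triphenylphosphine (neutral); total 0. So Rh + (0) = 3+, giving Rh = +3.

hexakis(triphenylphosphine)rhodium(III) perchlorate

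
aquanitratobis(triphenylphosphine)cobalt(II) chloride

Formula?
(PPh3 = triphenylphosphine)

Ligands: 2 triphenylphosphine (PPh3, neutral), 1 nitrato (NO3, -1), 1 aqua (H2O, neutral). Ligand charge sum = -1.
With Co in oxidation state +2, the complex ion is [Co...]^1+.
Charge balance with chloride (-1) requires 1 complex ion per 1 chloride.

[Co(H2O)(NO3)(PPh3)2]Cl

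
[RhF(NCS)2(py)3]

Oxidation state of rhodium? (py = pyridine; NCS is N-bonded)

+3

No counter-ion: the bracketed complex is neutral.
Ligand charges: 1×F = -1; 3×py neutral; 2×NCS = -2; sum -3.
Rh + (-3) = 0 ⇒ Rh is +3.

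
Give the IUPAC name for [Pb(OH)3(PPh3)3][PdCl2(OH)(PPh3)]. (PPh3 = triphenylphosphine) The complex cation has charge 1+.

Both ions are complex: the cation is named first with the plain metal name, the anion second with the -ate form; each ion's ligands are alphabetised independently.
The complex cation is given as 1+; its ligand charges sum to -3, so Pb = +4.
A 1:1 salt means the anion carries the equal and opposite charge, 1−.
Anion: ligand charges sum to -3; for the ion to be 1−, Pd = +2.

trihydroxotris(triphenylphosphine)lead(IV) dichlorohydroxo(triphenylphosphine)palladate(II)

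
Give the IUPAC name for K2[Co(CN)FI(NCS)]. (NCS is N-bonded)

potassium cyanofluoroiodoisothiocyanatocobaltate(II)

The 2 potassium counter-ions carry a total charge of +2, so each complex ion is 2−.
Ligand charges: 1×cyano (-1 each), 1×fluoro (-1 each), 1×iodo (-1 each), 1×isothiocyanato (-1 each); total -4. So Co + (-4) = 2−, giving Co = +2.
The complex ion is anionic, so cobalt takes the -ate form cobaltate(II).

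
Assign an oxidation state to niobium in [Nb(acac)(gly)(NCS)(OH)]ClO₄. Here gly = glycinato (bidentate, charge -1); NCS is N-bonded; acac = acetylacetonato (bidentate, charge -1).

1 perchlorate outside the brackets (-1 each) → the complex ion is 1+.
Ligand charges: 1×gly = -1; 1×OH = -1; 1×NCS = -1; 1×acac = -1; sum -4.
Nb + (-4) = 1+ ⇒ Nb is +5.

+5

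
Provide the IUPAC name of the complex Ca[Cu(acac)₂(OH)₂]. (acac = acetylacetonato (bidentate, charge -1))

calcium bis(acetylacetonato)dihydroxocuprate(II)

The 1 calcium counter-ion carries a total charge of +2, so each complex ion is 2−.
Ligand charges: 2×acetylacetonato (-1 each), 2×hydroxo (-1 each); total -4. So Cu + (-4) = 2−, giving Cu = +2.
Ligands are named alphabetically: acetylacetonato before hydroxo.
The complex ion is anionic, so copper takes the -ate form cuprate(II).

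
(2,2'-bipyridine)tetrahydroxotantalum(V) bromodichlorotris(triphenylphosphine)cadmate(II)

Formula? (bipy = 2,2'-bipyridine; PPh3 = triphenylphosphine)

Cation [Ta…]: ligand charges -4, Ta(V) ⇒ ion charge 1+.
Anion [Cd…]: ligand charges -3, Cd(II) ⇒ ion charge 1−.
One 1+ cation balances one 1− anion.

[Ta(bipy)(OH)4][CdBrCl2(PPh3)3]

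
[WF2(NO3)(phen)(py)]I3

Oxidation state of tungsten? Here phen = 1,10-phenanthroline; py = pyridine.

3 iodide outside the brackets (-1 each) → the complex ion is 3+.
Ligand charges: 1×phen neutral; 1×NO3 = -1; 2×F = -2; 1×py neutral; sum -3.
W + (-3) = 3+ ⇒ W is +6.

+6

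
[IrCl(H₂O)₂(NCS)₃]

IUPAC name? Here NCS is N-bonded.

diaquachlorotriisothiocyanatoiridium(IV)

There is no counter-ion, so the complex is neutral overall.
Ligand charges: 2×aqua (neutral), 1×chloro (-1 each), 3×isothiocyanato (-1 each); total -4. So Ir + (-4) = 0, giving Ir = +4.
Ligands are named alphabetically: aqua before chloro before isothiocyanato.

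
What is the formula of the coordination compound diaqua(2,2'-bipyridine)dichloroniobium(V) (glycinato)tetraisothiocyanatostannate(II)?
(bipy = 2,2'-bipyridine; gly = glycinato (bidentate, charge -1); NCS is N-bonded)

[Nb(bipy)Cl2(H2O)2][Sn(gly)(NCS)4]

Cation [Nb…]: ligand charges -2, Nb(V) ⇒ ion charge 3+.
Anion [Sn…]: ligand charges -5, Sn(II) ⇒ ion charge 3−.
One 3+ cation balances one 3− anion.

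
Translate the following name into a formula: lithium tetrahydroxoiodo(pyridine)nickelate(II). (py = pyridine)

Li3[NiI(OH)4(py)]

Ligands: 4 hydroxo (OH, -1), 1 pyridine (py, neutral), 1 iodo (I, -1). Ligand charge sum = -5.
With Ni in oxidation state +2, the complex ion is [Ni...]^3−.
Charge balance with lithium (+1) requires 1 complex ion per 3 lithium.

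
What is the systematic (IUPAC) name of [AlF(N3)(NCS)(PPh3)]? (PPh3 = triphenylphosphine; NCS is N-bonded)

azidofluoroisothiocyanato(triphenylphosphine)aluminium(III)

There is no counter-ion, so the complex is neutral overall.
Ligand charges: 1×azido (-1 each), 1×triphenylphosphine (neutral), 1×fluoro (-1 each), 1×isothiocyanato (-1 each); total -3. So Al + (-3) = 0, giving Al = +3.
Ligands are named alphabetically: azido before fluoro before isothiocyanato before triphenylphosphine.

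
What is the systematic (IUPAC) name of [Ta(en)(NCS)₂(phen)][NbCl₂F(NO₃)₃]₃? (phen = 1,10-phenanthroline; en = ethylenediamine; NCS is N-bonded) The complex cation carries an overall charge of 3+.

The complex cation is given as 3+; its ligand charges sum to -2, so Ta = +5.
With 3 anions per cation, each anion must be 3/3 = 1−.
Anion: ligand charges sum to -6; for the ion to be 1−, Nb = +5.

(ethylenediamine)diisothiocyanato(1,10-phenanthroline)tantalum(V) dichlorofluorotrinitratoniobate(V)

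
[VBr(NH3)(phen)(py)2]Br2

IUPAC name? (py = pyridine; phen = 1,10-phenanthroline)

amminebromo(1,10-phenanthroline)bis(pyridine)vanadium(III) bromide

The 2 bromide counter-ions carry a total charge of -2, so each complex ion is 2+.
Ligand charges: 1×ammine (neutral), 1×bromo (-1 each), 2×pyridine (neutral), 1×1,10-phenanthroline (neutral); total -1. So V + (-1) = 2+, giving V = +3.
Ligands are named alphabetically: ammine before bromo before phenanthroline before pyridine.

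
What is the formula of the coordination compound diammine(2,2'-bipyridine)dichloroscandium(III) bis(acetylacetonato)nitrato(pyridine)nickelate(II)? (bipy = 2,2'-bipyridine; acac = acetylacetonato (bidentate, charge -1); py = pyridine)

[Sc(bipy)Cl2(NH3)2][Ni(acac)2(NO3)(py)]

Cation [Sc…]: ligand charges -2, Sc(III) ⇒ ion charge 1+.
Anion [Ni…]: ligand charges -3, Ni(II) ⇒ ion charge 1−.
One 1+ cation balances one 1− anion.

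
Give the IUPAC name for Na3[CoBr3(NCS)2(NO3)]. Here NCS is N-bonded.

sodium tribromodiisothiocyanatonitratocobaltate(III)

The 3 sodium counter-ions carry a total charge of +3, so each complex ion is 3−.
Ligand charges: 1×nitrato (-1 each), 3×bromo (-1 each), 2×isothiocyanato (-1 each); total -6. So Co + (-6) = 3−, giving Co = +3.
The complex ion is anionic, so cobalt takes the -ate form cobaltate(III).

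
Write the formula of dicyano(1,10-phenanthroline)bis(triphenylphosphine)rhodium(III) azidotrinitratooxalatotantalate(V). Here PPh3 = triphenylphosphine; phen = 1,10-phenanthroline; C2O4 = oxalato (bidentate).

Cation [Rh…]: ligand charges -2, Rh(III) ⇒ ion charge 1+.
Anion [Ta…]: ligand charges -6, Ta(V) ⇒ ion charge 1−.

[Rh(CN)2(phen)(PPh3)2][Ta(C2O4)(N3)(NO3)3]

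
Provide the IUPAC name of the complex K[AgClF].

The 1 potassium counter-ion carries a total charge of +1, so each complex ion is 1−.
Ligand charges: 1×chloro (-1 each), 1×fluoro (-1 each); total -2. So Ag + (-2) = 1−, giving Ag = +1.
Ligands are named alphabetically: chloro before fluoro.
The complex ion is anionic, so silver takes the -ate form argentate(I).

potassium chlorofluoroargentate(I)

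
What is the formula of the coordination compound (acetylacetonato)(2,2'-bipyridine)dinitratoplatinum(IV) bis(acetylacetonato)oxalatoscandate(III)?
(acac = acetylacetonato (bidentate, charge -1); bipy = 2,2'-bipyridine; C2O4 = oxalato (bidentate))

Cation [Pt…]: ligand charges -3, Pt(IV) ⇒ ion charge 1+.
Anion [Sc…]: ligand charges -4, Sc(III) ⇒ ion charge 1−.

[Pt(acac)(bipy)(NO3)2][Sc(acac)2(C2O4)]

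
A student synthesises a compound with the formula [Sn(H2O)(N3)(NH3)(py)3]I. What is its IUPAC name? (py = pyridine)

The 1 iodide counter-ion carries a total charge of -1, so each complex ion is 1+.
Ligand charges: 1×aqua (neutral), 3×pyridine (neutral), 1×azido (-1 each), 1×ammine (neutral); total -1. So Sn + (-1) = 1+, giving Sn = +2.
Ligands are named alphabetically: ammine before aqua before azido before pyridine.

ammineaquaazidotris(pyridine)tin(II) iodide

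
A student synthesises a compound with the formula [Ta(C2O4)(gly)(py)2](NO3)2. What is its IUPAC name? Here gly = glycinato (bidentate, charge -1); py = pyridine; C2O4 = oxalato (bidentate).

(glycinato)oxalatobis(pyridine)tantalum(V) nitrate

The 2 nitrate counter-ions carry a total charge of -2, so each complex ion is 2+.
Ligand charges: 1×glycinato (-1 each), 2×pyridine (neutral), 1×oxalato (-2 each); total -3. So Ta + (-3) = 2+, giving Ta = +5.
Ligands are named alphabetically: glycinato before oxalato before pyridine.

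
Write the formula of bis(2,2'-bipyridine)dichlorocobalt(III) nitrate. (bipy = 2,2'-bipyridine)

[Co(bipy)2Cl2]NO3

Ligands: 2 2,2'-bipyridine (bipy, neutral), 2 chloro (Cl, -1). Ligand charge sum = -2.
With Co in oxidation state +3, the complex ion is [Co...]^1+.
Charge balance with nitrate (-1) requires 1 complex ion per 1 nitrate.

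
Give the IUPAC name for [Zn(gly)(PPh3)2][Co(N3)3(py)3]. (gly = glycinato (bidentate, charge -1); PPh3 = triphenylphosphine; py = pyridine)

(glycinato)bis(triphenylphosphine)zinc(II) triazidotris(pyridine)cobaltate(II)

Zinc is always +2 in its complexes; the cation's ligand charges sum to -1, so the complex cation is 1+.
A 1:1 salt means the anion carries the equal and opposite charge, 1−.
Anion: ligand charges sum to -3; for the ion to be 1−, Co = +2.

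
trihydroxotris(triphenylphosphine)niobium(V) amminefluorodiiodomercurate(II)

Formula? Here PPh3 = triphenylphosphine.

Cation [Nb…]: ligand charges -3, Nb(V) ⇒ ion charge 2+.
Anion [Hg…]: ligand charges -3, Hg(II) ⇒ ion charge 1−.
One 2+ cation requires 2 of the 1− anion.

[Nb(OH)3(PPh3)3][HgFI2(NH3)]2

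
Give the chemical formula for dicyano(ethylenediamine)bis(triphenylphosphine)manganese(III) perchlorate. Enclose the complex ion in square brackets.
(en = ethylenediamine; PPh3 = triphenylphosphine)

Ligands: 2 cyano (CN, -1), 1 ethylenediamine (en, neutral), 2 triphenylphosphine (PPh3, neutral). Ligand charge sum = -2.
Charge balance with perchlorate (-1) requires 1 complex ion per 1 perchlorate.

[Mn(CN)2(en)(PPh3)2]ClO4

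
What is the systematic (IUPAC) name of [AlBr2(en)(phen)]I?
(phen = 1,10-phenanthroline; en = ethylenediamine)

dibromo(ethylenediamine)(1,10-phenanthroline)aluminium(III) iodide

The 1 iodide counter-ion carries a total charge of -1, so each complex ion is 1+.
Ligand charges: 2×bromo (-1 each), 1×1,10-phenanthroline (neutral), 1×ethylenediamine (neutral); total -2. So Al + (-2) = 1+, giving Al = +3.
Ligands are named alphabetically: bromo before ethylenediamine before phenanthroline.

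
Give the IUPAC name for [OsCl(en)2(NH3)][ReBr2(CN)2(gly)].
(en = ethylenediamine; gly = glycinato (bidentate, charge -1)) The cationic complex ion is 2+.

The complex cation is given as 2+; its ligand charges sum to -1, so Os = +3.
A 1:1 salt means the anion carries the equal and opposite charge, 2−.
Anion: ligand charges sum to -5; for the ion to be 2−, Re = +3.

amminechlorobis(ethylenediamine)osmium(III) dibromodicyano(glycinato)rhenate(III)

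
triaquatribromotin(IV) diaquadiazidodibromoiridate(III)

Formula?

Cation [Sn…]: ligand charges -3, Sn(IV) ⇒ ion charge 1+.
Anion [Ir…]: ligand charges -4, Ir(III) ⇒ ion charge 1−.
One 1+ cation balances one 1− anion.

[SnBr3(H2O)3][IrBr2(H2O)2(N3)2]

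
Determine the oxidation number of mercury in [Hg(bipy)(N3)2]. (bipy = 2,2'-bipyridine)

+2

No counter-ion: the bracketed complex is neutral.
Ligand charges: 2×N3 = -2; 1×bipy neutral; sum -2.
Hg + (-2) = 0 ⇒ Hg is +2.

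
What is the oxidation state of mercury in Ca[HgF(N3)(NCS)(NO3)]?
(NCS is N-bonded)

1 calcium outside the brackets (+2 each) → the complex ion is 2−.
Ligand charges: 1×F = -1; 1×NCS = -1; 1×N3 = -1; 1×NO3 = -1; sum -4.
Hg + (-4) = 2− ⇒ Hg is +2.

+2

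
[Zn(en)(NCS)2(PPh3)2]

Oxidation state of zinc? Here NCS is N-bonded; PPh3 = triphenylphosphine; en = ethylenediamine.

No counter-ion: the bracketed complex is neutral.
Ligand charges: 2×NCS = -2; 2×PPh3 neutral; 1×en neutral; sum -2.
Zn + (-2) = 0 ⇒ Zn is +2.

+2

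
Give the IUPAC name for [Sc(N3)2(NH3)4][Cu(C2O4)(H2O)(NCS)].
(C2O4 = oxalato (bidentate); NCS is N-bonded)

tetraamminediazidoscandium(III) aquaisothiocyanatooxalatocuprate(II)

Both ions are complex: the cation is named first with the plain metal name, the anion second with the -ate form; each ion's ligands are alphabetised independently.
Scandium is always +3 in its complexes; the cation's ligand charges sum to -2, so the complex cation is 1+.
A 1:1 salt means the anion carries the equal and opposite charge, 1−.
Anion: ligand charges sum to -3; for the ion to be 1−, Cu = +2.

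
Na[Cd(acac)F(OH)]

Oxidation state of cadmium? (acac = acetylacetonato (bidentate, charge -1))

+2

1 sodium outside the brackets (+1 each) → the complex ion is 1−.
Ligand charges: 1×acac = -1; 1×OH = -1; 1×F = -1; sum -3.
Cd + (-3) = 1− ⇒ Cd is +2.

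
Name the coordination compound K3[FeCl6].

potassium hexachloroferrate(III)

The 3 potassium counter-ions carry a total charge of +3, so each complex ion is 3−.
Ligand charges: 6×chloro (-1 each); total -6. So Fe + (-6) = 3−, giving Fe = +3.
The complex ion is anionic, so iron takes the -ate form ferrate(III).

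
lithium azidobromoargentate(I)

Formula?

Ligands: 1 azido (N3, -1), 1 bromo (Br, -1). Ligand charge sum = -2.
With Ag in oxidation state +1, the complex ion is [Ag...]^1−.
Charge balance with lithium (+1) requires 1 complex ion per 1 lithium.

Li[AgBr(N3)]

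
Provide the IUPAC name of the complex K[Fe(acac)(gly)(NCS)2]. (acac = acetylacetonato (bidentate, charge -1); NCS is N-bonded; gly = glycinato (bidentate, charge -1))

potassium (acetylacetonato)(glycinato)diisothiocyanatoferrate(III)

The 1 potassium counter-ion carries a total charge of +1, so each complex ion is 1−.
Ligand charges: 1×acetylacetonato (-1 each), 2×isothiocyanato (-1 each), 1×glycinato (-1 each); total -4. So Fe + (-4) = 1−, giving Fe = +3.
The complex ion is anionic, so iron takes the -ate form ferrate(III).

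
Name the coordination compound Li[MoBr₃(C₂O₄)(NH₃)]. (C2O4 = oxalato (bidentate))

lithium amminetribromooxalatomolybdate(IV)

The 1 lithium counter-ion carries a total charge of +1, so each complex ion is 1−.
Ligand charges: 1×oxalato (-2 each), 1×ammine (neutral), 3×bromo (-1 each); total -5. So Mo + (-5) = 1−, giving Mo = +4.
The complex ion is anionic, so molybdenum takes the -ate form molybdate(IV).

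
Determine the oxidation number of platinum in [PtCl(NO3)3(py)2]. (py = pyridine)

+4

No counter-ion: the bracketed complex is neutral.
Ligand charges: 3×NO3 = -3; 1×Cl = -1; 2×py neutral; sum -4.
Pt + (-4) = 0 ⇒ Pt is +4.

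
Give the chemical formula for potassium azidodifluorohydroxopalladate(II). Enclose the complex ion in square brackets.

Ligands: 1 azido (N3, -1), 1 hydroxo (OH, -1), 2 fluoro (F, -1). Ligand charge sum = -4.
With Pd in oxidation state +2, the complex ion is [Pd...]^2−.
Charge balance with potassium (+1) requires 1 complex ion per 2 potassium.

K2[PdF2(N3)(OH)]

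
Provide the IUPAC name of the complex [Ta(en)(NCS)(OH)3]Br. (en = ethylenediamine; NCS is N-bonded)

The 1 bromide counter-ion carries a total charge of -1, so each complex ion is 1+.
Ligand charges: 1×ethylenediamine (neutral), 3×hydroxo (-1 each), 1×isothiocyanato (-1 each); total -4. So Ta + (-4) = 1+, giving Ta = +5.
Ligands are named alphabetically: ethylenediamine before hydroxo before isothiocyanato.

(ethylenediamine)trihydroxoisothiocyanatotantalum(V) bromide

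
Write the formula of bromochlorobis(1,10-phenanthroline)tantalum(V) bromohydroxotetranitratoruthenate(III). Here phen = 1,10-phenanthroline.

Cation [Ta…]: ligand charges -2, Ta(V) ⇒ ion charge 3+.
Anion [Ru…]: ligand charges -6, Ru(III) ⇒ ion charge 3−.
One 3+ cation balances one 3− anion.

[TaBrCl(phen)2][RuBr(NO3)4(OH)]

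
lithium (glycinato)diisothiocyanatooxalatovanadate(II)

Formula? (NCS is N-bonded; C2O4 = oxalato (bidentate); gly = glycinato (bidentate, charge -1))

Ligands: 2 isothiocyanato (NCS, -1), 1 oxalato (C2O4, -2), 1 glycinato (gly, -1). Ligand charge sum = -5.
With V in oxidation state +2, the complex ion is [V...]^3−.
Charge balance with lithium (+1) requires 1 complex ion per 3 lithium.

Li3[V(C2O4)(gly)(NCS)2]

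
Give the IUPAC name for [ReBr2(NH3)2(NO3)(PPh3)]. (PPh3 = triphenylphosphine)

There is no counter-ion, so the complex is neutral overall.
Ligand charges: 2×ammine (neutral), 1×nitrato (-1 each), 1×triphenylphosphine (neutral), 2×bromo (-1 each); total -3. So Re + (-3) = 0, giving Re = +3.
Ligands are named alphabetically: ammine before bromo before nitrato before triphenylphosphine.

diamminedibromonitrato(triphenylphosphine)rhenium(III)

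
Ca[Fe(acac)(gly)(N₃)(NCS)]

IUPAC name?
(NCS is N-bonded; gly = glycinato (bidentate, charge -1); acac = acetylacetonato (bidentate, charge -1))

calcium (acetylacetonato)azido(glycinato)isothiocyanatoferrate(II)

The 1 calcium counter-ion carries a total charge of +2, so each complex ion is 2−.
Ligand charges: 1×isothiocyanato (-1 each), 1×glycinato (-1 each), 1×azido (-1 each), 1×acetylacetonato (-1 each); total -4. So Fe + (-4) = 2−, giving Fe = +2.
The complex ion is anionic, so iron takes the -ate form ferrate(II).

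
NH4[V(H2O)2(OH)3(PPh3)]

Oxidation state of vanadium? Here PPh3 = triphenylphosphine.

+2

1 ammonium outside the brackets (+1 each) → the complex ion is 1−.
Ligand charges: 2×H2O neutral; 1×PPh3 neutral; 3×OH = -3; sum -3.
V + (-3) = 1− ⇒ V is +2.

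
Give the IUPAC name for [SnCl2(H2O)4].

There is no counter-ion, so the complex is neutral overall.
Ligand charges: 2×chloro (-1 each), 4×aqua (neutral); total -2. So Sn + (-2) = 0, giving Sn = +2.
Ligands are named alphabetically: aqua before chloro.

tetraaquadichlorotin(II)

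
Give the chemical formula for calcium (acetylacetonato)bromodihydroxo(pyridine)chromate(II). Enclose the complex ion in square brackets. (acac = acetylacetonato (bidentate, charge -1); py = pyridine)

Ligands: 1 bromo (Br, -1), 2 hydroxo (OH, -1), 1 acetylacetonato (acac, -1), 1 pyridine (py, neutral). Ligand charge sum = -4.
Charge balance with calcium (+2) requires 1 complex ion per 1 calcium.

Ca[Cr(acac)Br(OH)2(py)]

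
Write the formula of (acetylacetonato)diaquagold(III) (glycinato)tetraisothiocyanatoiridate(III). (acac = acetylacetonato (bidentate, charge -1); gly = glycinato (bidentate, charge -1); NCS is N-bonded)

Cation [Au…]: ligand charges -1, Au(III) ⇒ ion charge 2+.
Anion [Ir…]: ligand charges -5, Ir(III) ⇒ ion charge 2−.
One 2+ cation balances one 2− anion.

[Au(acac)(H2O)2][Ir(gly)(NCS)4]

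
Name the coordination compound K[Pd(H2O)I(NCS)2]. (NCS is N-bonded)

potassium aquaiododiisothiocyanatopalladate(II)

The 1 potassium counter-ion carries a total charge of +1, so each complex ion is 1−.
Ligand charges: 1×aqua (neutral), 2×isothiocyanato (-1 each), 1×iodo (-1 each); total -3. So Pd + (-3) = 1−, giving Pd = +2.
The complex ion is anionic, so palladium takes the -ate form palladate(II).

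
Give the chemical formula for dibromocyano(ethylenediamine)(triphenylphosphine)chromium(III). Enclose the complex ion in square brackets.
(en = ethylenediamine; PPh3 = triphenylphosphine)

[CrBr2(CN)(en)(PPh3)]

Ligands: 1 ethylenediamine (en, neutral), 1 triphenylphosphine (PPh3, neutral), 2 bromo (Br, -1), 1 cyano (CN, -1). Ligand charge sum = -3.
With Cr in oxidation state +3, the complex ion is [Cr...].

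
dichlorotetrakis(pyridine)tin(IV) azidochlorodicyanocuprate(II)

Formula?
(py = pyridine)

Cation [Sn…]: ligand charges -2, Sn(IV) ⇒ ion charge 2+.
Anion [Cu…]: ligand charges -4, Cu(II) ⇒ ion charge 2−.

[SnCl2(py)4][CuCl(CN)2(N3)]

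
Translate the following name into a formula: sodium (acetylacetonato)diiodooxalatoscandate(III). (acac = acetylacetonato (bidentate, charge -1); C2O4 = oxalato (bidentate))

Na2[Sc(acac)(C2O4)I2]

Ligands: 2 iodo (I, -1), 1 acetylacetonato (acac, -1), 1 oxalato (C2O4, -2). Ligand charge sum = -5.
Charge balance with sodium (+1) requires 1 complex ion per 2 sodium.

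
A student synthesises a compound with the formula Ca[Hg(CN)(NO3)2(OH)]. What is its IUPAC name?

The 1 calcium counter-ion carries a total charge of +2, so each complex ion is 2−.
Ligand charges: 1×hydroxo (-1 each), 1×cyano (-1 each), 2×nitrato (-1 each); total -4. So Hg + (-4) = 2−, giving Hg = +2.
Ligands are named alphabetically: cyano before hydroxo before nitrato.
The complex ion is anionic, so mercury takes the -ate form mercurate(II).

calcium cyanohydroxodinitratomercurate(II)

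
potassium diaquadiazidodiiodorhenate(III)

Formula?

Ligands: 2 azido (N3, -1), 2 aqua (H2O, neutral), 2 iodo (I, -1). Ligand charge sum = -4.
With Re in oxidation state +3, the complex ion is [Re...]^1−.
Charge balance with potassium (+1) requires 1 complex ion per 1 potassium.

K[Re(H2O)2I2(N3)2]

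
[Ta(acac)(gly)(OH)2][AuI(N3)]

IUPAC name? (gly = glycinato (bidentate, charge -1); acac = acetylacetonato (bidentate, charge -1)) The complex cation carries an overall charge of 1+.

(acetylacetonato)(glycinato)dihydroxotantalum(V) azidoiodoaurate(I)

The complex cation is given as 1+; its ligand charges sum to -4, so Ta = +5.
A 1:1 salt means the anion carries the equal and opposite charge, 1−.
Anion: ligand charges sum to -2; for the ion to be 1−, Au = +1.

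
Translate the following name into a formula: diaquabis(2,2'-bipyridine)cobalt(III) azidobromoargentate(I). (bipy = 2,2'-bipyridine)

Cation [Co…]: ligand charges 0, Co(III) ⇒ ion charge 3+.
Anion [Ag…]: ligand charges -2, Ag(I) ⇒ ion charge 1−.
One 3+ cation requires 3 of the 1− anion.

[Co(bipy)2(H2O)2][AgBr(N3)]3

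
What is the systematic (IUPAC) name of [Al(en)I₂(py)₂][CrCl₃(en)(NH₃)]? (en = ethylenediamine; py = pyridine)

Both ions are complex: the cation is named first with the plain metal name, the anion second with the -ate form; each ion's ligands are alphabetised independently.
Aluminium is always +3 in its complexes; the cation's ligand charges sum to -2, so the complex cation is 1+.
A 1:1 salt means the anion carries the equal and opposite charge, 1−.
Anion: ligand charges sum to -3; for the ion to be 1−, Cr = +2.

(ethylenediamine)diiodobis(pyridine)aluminium(III) amminetrichloro(ethylenediamine)chromate(II)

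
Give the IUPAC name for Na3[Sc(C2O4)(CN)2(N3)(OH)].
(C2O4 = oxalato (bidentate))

sodium azidodicyanohydroxooxalatoscandate(III)

The 3 sodium counter-ions carry a total charge of +3, so each complex ion is 3−.
Ligand charges: 1×oxalato (-2 each), 2×cyano (-1 each), 1×hydroxo (-1 each), 1×azido (-1 each); total -6. So Sc + (-6) = 3−, giving Sc = +3.
The complex ion is anionic, so scandium takes the -ate form scandate(III).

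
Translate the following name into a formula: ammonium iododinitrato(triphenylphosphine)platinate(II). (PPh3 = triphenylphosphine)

NH4[PtI(NO3)2(PPh3)]

Ligands: 2 nitrato (NO3, -1), 1 triphenylphosphine (PPh3, neutral), 1 iodo (I, -1). Ligand charge sum = -3.
Charge balance with ammonium (+1) requires 1 complex ion per 1 ammonium.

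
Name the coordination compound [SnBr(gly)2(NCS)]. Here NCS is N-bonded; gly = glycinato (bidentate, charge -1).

There is no counter-ion, so the complex is neutral overall.
Ligand charges: 1×isothiocyanato (-1 each), 2×glycinato (-1 each), 1×bromo (-1 each); total -4. So Sn + (-4) = 0, giving Sn = +4.
Ligands are named alphabetically: bromo before glycinato before isothiocyanato.

bromobis(glycinato)isothiocyanatotin(IV)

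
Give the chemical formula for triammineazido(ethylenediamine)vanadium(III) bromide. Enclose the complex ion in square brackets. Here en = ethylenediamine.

[V(en)(N3)(NH3)3]Br2

Ligands: 3 ammine (NH3, neutral), 1 azido (N3, -1), 1 ethylenediamine (en, neutral). Ligand charge sum = -1.
With V in oxidation state +3, the complex ion is [V...]^2+.
Charge balance with bromide (-1) requires 1 complex ion per 2 bromide.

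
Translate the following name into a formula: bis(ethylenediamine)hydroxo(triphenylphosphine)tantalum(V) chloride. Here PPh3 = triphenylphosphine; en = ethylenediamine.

[Ta(en)2(OH)(PPh3)]Cl4

Ligands: 1 triphenylphosphine (PPh3, neutral), 2 ethylenediamine (en, neutral), 1 hydroxo (OH, -1). Ligand charge sum = -1.
Charge balance with chloride (-1) requires 1 complex ion per 4 chloride.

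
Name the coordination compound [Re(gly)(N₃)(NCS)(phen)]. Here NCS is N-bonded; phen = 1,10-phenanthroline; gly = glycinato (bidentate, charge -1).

azido(glycinato)isothiocyanato(1,10-phenanthroline)rhenium(III)

There is no counter-ion, so the complex is neutral overall.
Ligand charges: 1×isothiocyanato (-1 each), 1×azido (-1 each), 1×1,10-phenanthroline (neutral), 1×glycinato (-1 each); total -3. So Re + (-3) = 0, giving Re = +3.
Ligands are named alphabetically: azido before glycinato before isothiocyanato before phenanthroline.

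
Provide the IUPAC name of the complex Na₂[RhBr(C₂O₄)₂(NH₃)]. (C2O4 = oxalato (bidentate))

sodium amminebromodioxalatorhodate(III)

The 2 sodium counter-ions carry a total charge of +2, so each complex ion is 2−.
Ligand charges: 2×oxalato (-2 each), 1×bromo (-1 each), 1×ammine (neutral); total -5. So Rh + (-5) = 2−, giving Rh = +3.
Ligands are named alphabetically: ammine before bromo before oxalato.
The complex ion is anionic, so rhodium takes the -ate form rhodate(III).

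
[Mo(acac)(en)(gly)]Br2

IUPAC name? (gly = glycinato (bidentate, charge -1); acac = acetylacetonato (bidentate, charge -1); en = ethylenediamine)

(acetylacetonato)(ethylenediamine)(glycinato)molybdenum(IV) bromide

The 2 bromide counter-ions carry a total charge of -2, so each complex ion is 2+.
Ligand charges: 1×glycinato (-1 each), 1×acetylacetonato (-1 each), 1×ethylenediamine (neutral); total -2. So Mo + (-2) = 2+, giving Mo = +4.
Ligands are named alphabetically: acetylacetonato before ethylenediamine before glycinato.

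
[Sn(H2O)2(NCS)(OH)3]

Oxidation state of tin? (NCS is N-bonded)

No counter-ion: the bracketed complex is neutral.
Ligand charges: 3×OH = -3; 1×NCS = -1; 2×H2O neutral; sum -4.
Sn + (-4) = 0 ⇒ Sn is +4.

+4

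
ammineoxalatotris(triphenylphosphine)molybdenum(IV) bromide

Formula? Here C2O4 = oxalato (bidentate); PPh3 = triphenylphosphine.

[Mo(C2O4)(NH3)(PPh3)3]Br2

Ligands: 1 oxalato (C2O4, -2), 1 ammine (NH3, neutral), 3 triphenylphosphine (PPh3, neutral). Ligand charge sum = -2.
With Mo in oxidation state +4, the complex ion is [Mo...]^2+.
Charge balance with bromide (-1) requires 1 complex ion per 2 bromide.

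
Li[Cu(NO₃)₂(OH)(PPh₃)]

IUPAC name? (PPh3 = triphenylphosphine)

lithium hydroxodinitrato(triphenylphosphine)cuprate(II)

The 1 lithium counter-ion carries a total charge of +1, so each complex ion is 1−.
Ligand charges: 1×hydroxo (-1 each), 2×nitrato (-1 each), 1×triphenylphosphine (neutral); total -3. So Cu + (-3) = 1−, giving Cu = +2.
Ligands are named alphabetically: hydroxo before nitrato before triphenylphosphine.
The complex ion is anionic, so copper takes the -ate form cuprate(II).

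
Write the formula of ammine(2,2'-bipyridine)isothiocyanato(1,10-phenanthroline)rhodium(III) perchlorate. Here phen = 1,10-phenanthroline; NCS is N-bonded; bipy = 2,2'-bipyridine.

[Rh(bipy)(NCS)(NH3)(phen)](ClO4)2

Ligands: 1 ammine (NH3, neutral), 1 1,10-phenanthroline (phen, neutral), 1 isothiocyanato (NCS, -1), 1 2,2'-bipyridine (bipy, neutral). Ligand charge sum = -1.
With Rh in oxidation state +3, the complex ion is [Rh...]^2+.
Charge balance with perchlorate (-1) requires 1 complex ion per 2 perchlorate.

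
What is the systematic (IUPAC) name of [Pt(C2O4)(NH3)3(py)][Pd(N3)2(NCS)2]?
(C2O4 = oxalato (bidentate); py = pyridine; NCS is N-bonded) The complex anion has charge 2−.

triammineoxalato(pyridine)platinum(IV) diazidodiisothiocyanatopalladate(II)

The complex anion is given as 2−; its ligand charges sum to -4, so Pd = +2.
A 1:1 salt means the cation carries the equal and opposite charge, 2+.
Cation: ligand charges sum to -2; for the ion to be 2+, Pt = +4.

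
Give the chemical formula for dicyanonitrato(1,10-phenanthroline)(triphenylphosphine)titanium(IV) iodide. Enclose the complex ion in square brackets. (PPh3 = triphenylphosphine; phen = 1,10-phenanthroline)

Ligands: 2 cyano (CN, -1), 1 triphenylphosphine (PPh3, neutral), 1 1,10-phenanthroline (phen, neutral), 1 nitrato (NO3, -1). Ligand charge sum = -3.
With Ti in oxidation state +4, the complex ion is [Ti...]^1+.
Charge balance with iodide (-1) requires 1 complex ion per 1 iodide.

[Ti(CN)2(NO3)(phen)(PPh3)]I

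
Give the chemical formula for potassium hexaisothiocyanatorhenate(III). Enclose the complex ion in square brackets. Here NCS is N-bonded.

Ligands: 6 isothiocyanato (NCS, -1). Ligand charge sum = -6.
Charge balance with potassium (+1) requires 1 complex ion per 3 potassium.

K3[Re(NCS)6]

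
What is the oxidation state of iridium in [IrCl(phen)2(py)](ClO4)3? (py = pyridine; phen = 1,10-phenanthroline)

+4

3 perchlorate outside the brackets (-1 each) → the complex ion is 3+.
Ligand charges: 1×Cl = -1; 1×py neutral; 2×phen neutral; sum -1.
Ir + (-1) = 3+ ⇒ Ir is +4.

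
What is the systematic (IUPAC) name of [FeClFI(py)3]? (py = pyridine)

chlorofluoroiodotris(pyridine)iron(III)

There is no counter-ion, so the complex is neutral overall.
Ligand charges: 1×chloro (-1 each), 1×fluoro (-1 each), 1×iodo (-1 each), 3×pyridine (neutral); total -3. So Fe + (-3) = 0, giving Fe = +3.
Ligands are named alphabetically: chloro before fluoro before iodo before pyridine.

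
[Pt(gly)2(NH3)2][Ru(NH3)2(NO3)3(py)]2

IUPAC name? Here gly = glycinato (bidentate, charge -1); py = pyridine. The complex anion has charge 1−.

diamminebis(glycinato)platinum(IV) diamminetrinitrato(pyridine)ruthenate(II)

The complex anion is given as 1−; its ligand charges sum to -3, so Ru = +2.
With 2 anions per cation, the cation must be 2×1 = 2+.
Cation: ligand charges sum to -2; for the ion to be 2+, Pt = +4.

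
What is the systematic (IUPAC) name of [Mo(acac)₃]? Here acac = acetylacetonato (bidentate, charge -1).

tris(acetylacetonato)molybdenum(III)

There is no counter-ion, so the complex is neutral overall.
Ligand charges: 3×acetylacetonato (-1 each); total -3. So Mo + (-3) = 0, giving Mo = +3.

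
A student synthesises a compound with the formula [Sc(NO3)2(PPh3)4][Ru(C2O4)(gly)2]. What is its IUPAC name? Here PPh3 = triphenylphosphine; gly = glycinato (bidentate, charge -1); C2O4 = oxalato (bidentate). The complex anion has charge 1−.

dinitratotetrakis(triphenylphosphine)scandium(III) bis(glycinato)oxalatoruthenate(III)

The complex anion is given as 1−; its ligand charges sum to -4, so Ru = +3.
A 1:1 salt means the cation carries the equal and opposite charge, 1+.
Cation: ligand charges sum to -2; for the ion to be 1+, Sc = +3.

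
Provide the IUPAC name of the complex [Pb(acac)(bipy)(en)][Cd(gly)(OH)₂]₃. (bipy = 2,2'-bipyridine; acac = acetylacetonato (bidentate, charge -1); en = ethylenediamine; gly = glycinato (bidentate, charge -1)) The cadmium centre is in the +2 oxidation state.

Both ions are complex: the cation is named first with the plain metal name, the anion second with the -ate form; each ion's ligands are alphabetised independently.
Cd is given as +2; the anion's ligand charges sum to -3, so the complex anion is 1−.
With 3 anions per cation, the cation must be 3×1 = 3+.
Cation: ligand charges sum to -1; for the ion to be 3+, Pb = +4.

(acetylacetonato)(2,2'-bipyridine)(ethylenediamine)lead(IV) (glycinato)dihydroxocadmate(II)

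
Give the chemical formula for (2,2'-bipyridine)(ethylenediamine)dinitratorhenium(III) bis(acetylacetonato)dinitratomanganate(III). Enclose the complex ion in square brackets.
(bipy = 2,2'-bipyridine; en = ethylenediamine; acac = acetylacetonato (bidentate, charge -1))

Cation [Re…]: ligand charges -2, Re(III) ⇒ ion charge 1+.
Anion [Mn…]: ligand charges -4, Mn(III) ⇒ ion charge 1−.
One 1+ cation balances one 1− anion.

[Re(bipy)(en)(NO3)2][Mn(acac)2(NO3)2]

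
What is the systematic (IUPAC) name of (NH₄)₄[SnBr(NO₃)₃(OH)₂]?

ammonium bromodihydroxotrinitratostannate(II)

The 4 ammonium counter-ions carry a total charge of +4, so each complex ion is 4−.
Ligand charges: 3×nitrato (-1 each), 2×hydroxo (-1 each), 1×bromo (-1 each); total -6. So Sn + (-6) = 4−, giving Sn = +2.
The complex ion is anionic, so tin takes the -ate form stannate(II).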